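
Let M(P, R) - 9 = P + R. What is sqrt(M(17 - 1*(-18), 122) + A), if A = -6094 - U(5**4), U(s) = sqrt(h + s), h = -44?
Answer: sqrt(-5928 - sqrt(581)) ≈ 77.15*I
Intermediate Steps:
U(s) = sqrt(-44 + s)
M(P, R) = 9 + P + R (M(P, R) = 9 + (P + R) = 9 + P + R)
A = -6094 - sqrt(581) (A = -6094 - sqrt(-44 + 5**4) = -6094 - sqrt(-44 + 625) = -6094 - sqrt(581) ≈ -6118.1)
sqrt(M(17 - 1*(-18), 122) + A) = sqrt((9 + (17 - 1*(-18)) + 122) + (-6094 - sqrt(581))) = sqrt((9 + (17 + 18) + 122) + (-6094 - sqrt(581))) = sqrt((9 + 35 + 122) + (-6094 - sqrt(581))) = sqrt(166 + (-6094 - sqrt(581))) = sqrt(-5928 - sqrt(581))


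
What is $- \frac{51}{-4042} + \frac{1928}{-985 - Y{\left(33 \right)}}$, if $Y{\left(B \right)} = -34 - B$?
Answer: $- \frac{3873079}{1855278} \approx -2.0876$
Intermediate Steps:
$- \frac{51}{-4042} + \frac{1928}{-985 - Y{\left(33 \right)}} = - \frac{51}{-4042} + \frac{1928}{-985 - \left(-34 - 33\right)} = \left(-51\right) \left(- \frac{1}{4042}\right) + \frac{1928}{-985 - \left(-34 - 33\right)} = \frac{51}{4042} + \frac{1928}{-985 - -67} = \frac{51}{4042} + \frac{1928}{-985 + 67} = \frac{51}{4042} + \frac{1928}{-918} = \frac{51}{4042} + 1928 \left(- \frac{1}{918}\right) = \frac{51}{4042} - \frac{964}{459} = - \frac{3873079}{1855278}$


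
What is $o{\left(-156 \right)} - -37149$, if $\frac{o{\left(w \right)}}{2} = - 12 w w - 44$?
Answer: $-547003$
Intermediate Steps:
$o{\left(w \right)} = -88 - 24 w^{2}$ ($o{\left(w \right)} = 2 \left(- 12 w w - 44\right) = 2 \left(- 12 w^{2} - 44\right) = 2 \left(-44 - 12 w^{2}\right) = -88 - 24 w^{2}$)
$o{\left(-156 \right)} - -37149 = \left(-88 - 24 \left(-156\right)^{2}\right) - -37149 = \left(-88 - 584064\right) + 37149 = -584152 + 37149 = -547003$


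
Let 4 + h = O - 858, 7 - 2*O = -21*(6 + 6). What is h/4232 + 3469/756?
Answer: 7063519/1599696 ≈ 4.4155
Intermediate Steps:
O = 259/2 (O = 7/2 - (-21)*(6 + 6)/2 = 7/2 - (-21)*12/2 = 7/2 - ½*(-252) = 7/2 + 126 = 259/2 ≈ 129.50)
h = -1465/2 (h = -4 + (259/2 - 858) = -4 - 1457/2 = -1465/2 ≈ -732.50)
h/4232 + 3469/756 = -1465/2/4232 + 3469/756 = -1465/2*1/4232 + 3469*(1/756) = -1465/8464 + 3469/756 = 7063519/1599696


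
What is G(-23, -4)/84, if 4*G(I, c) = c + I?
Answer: -9/112 ≈ -0.080357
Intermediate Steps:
G(I, c) = I/4 + c/4 (G(I, c) = (c + I)/4 = (I + c)/4 = I/4 + c/4)
G(-23, -4)/84 = ((¼)*(-23) + (¼)*(-4))/84 = (-23/4 - 1)*(1/84) = -27/4*1/84 = -9/112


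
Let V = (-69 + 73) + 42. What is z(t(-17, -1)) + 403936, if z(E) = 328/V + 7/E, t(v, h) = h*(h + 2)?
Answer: 9290531/23 ≈ 4.0394e+5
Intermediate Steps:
t(v, h) = h*(2 + h)
V = 46 (V = 4 + 42 = 46)
z(E) = 164/23 + 7/E (z(E) = 328/46 + 7/E = 328*(1/46) + 7/E = 164/23 + 7/E)
z(t(-17, -1)) + 403936 = (164/23 + 7/((-(2 - 1)))) + 403936 = (164/23 + 7/((-1*1))) + 403936 = (164/23 + 7/(-1)) + 403936 = (164/23 + 7*(-1)) + 403936 = (164/23 - 7) + 403936 = 3/23 + 403936 = 9290531/23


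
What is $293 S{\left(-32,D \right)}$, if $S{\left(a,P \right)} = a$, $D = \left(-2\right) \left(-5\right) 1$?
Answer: $-9376$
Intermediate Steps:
$D = 10$ ($D = 10 \cdot 1 = 10$)
$293 S{\left(-32,D \right)} = 293 \left(-32\right) = -9376$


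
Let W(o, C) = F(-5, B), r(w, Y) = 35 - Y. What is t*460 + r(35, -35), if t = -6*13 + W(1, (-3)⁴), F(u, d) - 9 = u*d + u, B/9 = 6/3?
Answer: -75370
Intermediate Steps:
B = 18 (B = 9*(6/3) = 9*(6*(⅓)) = 9*2 = 18)
F(u, d) = 9 + u + d*u (F(u, d) = 9 + (u*d + u) = 9 + (d*u + u) = 9 + (u + d*u) = 9 + u + d*u)
W(o, C) = -86 (W(o, C) = 9 - 5 + 18*(-5) = 9 - 5 - 90 = -86)
t = -164 (t = -6*13 - 86 = -78 - 86 = -164)
t*460 + r(35, -35) = -164*460 + (35 - 1*(-35)) = -75440 + (35 + 35) = -75440 + 70 = -75370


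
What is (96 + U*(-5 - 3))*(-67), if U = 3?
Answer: -4824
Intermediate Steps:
(96 + U*(-5 - 3))*(-67) = (96 + 3*(-5 - 3))*(-67) = (96 + 3*(-8))*(-67) = (96 - 24)*(-67) = 72*(-67) = -4824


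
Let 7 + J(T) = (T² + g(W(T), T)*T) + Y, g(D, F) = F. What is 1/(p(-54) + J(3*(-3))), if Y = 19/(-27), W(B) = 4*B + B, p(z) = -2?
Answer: 27/4112 ≈ 0.0065661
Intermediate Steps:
W(B) = 5*B
Y = -19/27 (Y = 19*(-1/27) = -19/27 ≈ -0.70370)
J(T) = -208/27 + 2*T² (J(T) = -7 + ((T² + T*T) - 19/27) = -7 + ((T² + T²) - 19/27) = -7 + (2*T² - 19/27) = -7 + (-19/27 + 2*T²) = -208/27 + 2*T²)
1/(p(-54) + J(3*(-3))) = 1/(-2 + (-208/27 + 2*(3*(-3))²)) = 1/(-2 + (-208/27 + 2*(-9)²)) = 1/(-2 + (-208/27 + 2*81)) = 1/(-2 + (-208/27 + 162)) = 1/(-2 + 4166/27) = 1/(4112/27) = 27/4112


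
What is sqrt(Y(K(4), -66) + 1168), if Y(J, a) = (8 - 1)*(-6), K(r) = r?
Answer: sqrt(1126) ≈ 33.556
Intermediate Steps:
Y(J, a) = -42 (Y(J, a) = 7*(-6) = -42)
sqrt(Y(K(4), -66) + 1168) = sqrt(-42 + 1168) = sqrt(1126)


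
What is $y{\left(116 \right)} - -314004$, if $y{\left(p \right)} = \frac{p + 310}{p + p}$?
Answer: $\frac{36424677}{116} \approx 3.1401 \cdot 10^{5}$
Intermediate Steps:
$y{\left(p \right)} = \frac{310 + p}{2 p}$
$y{\left(116 \right)} - -314004 = \frac{310 + 116}{2 \cdot 116} - -314004 = \frac{1}{2} \cdot \frac{1}{116} \cdot 426 + 314004 = \frac{213}{116} + 314004 = \frac{36424677}{116}$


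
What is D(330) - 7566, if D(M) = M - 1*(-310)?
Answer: -6926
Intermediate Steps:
D(M) = 310 + M (D(M) = M + 310 = 310 + M)
D(330) - 7566 = (310 + 330) - 7566 = 640 - 7566 = -6926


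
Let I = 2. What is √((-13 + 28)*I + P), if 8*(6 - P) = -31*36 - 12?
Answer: √177 ≈ 13.304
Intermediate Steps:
P = 147 (P = 6 - (-31*36 - 12)/8 = 6 - (-1116 - 12)/8 = 6 - ⅛*(-1128) = 6 + 141 = 147)
√((-13 + 28)*I + P) = √((-13 + 28)*2 + 147) = √(15*2 + 147) = √(30 + 147) = √177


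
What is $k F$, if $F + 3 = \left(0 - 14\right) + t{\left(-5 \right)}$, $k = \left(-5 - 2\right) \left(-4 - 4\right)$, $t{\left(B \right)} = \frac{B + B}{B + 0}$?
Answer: $-840$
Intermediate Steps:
$t{\left(B \right)} = 2$ ($t{\left(B \right)} = \frac{2 B}{B} = 2$)
$k = 56$ ($k = \left(-7\right) \left(-8\right) = 56$)
$F = -15$ ($F = -3 + \left(\left(0 - 14\right) + 2\right) = -3 + \left(-14 + 2\right) = -3 - 12 = -15$)
$k F = 56 \left(-15\right) = -840$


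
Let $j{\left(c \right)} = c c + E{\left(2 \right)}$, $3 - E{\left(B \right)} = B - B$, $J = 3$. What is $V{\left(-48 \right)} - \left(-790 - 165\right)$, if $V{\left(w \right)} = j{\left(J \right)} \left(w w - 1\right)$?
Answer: $28591$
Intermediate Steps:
$E{\left(B \right)} = 3$ ($E{\left(B \right)} = 3 - \left(B - B\right) = 3 - 0 = 3 + 0 = 3$)
$j{\left(c \right)} = 3 + c^{2}$ ($j{\left(c \right)} = c c + 3 = c^{2} + 3 = 3 + c^{2}$)
$V{\left(w \right)} = -12 + 12 w^{2}$ ($V{\left(w \right)} = \left(3 + 3^{2}\right) \left(w w - 1\right) = \left(3 + 9\right) \left(w^{2} - 1\right) = 12 \left(-1 + w^{2}\right) = -12 + 12 w^{2}$)
$V{\left(-48 \right)} - \left(-790 - 165\right) = \left(-12 + 12 \left(-48\right)^{2}\right) - \left(-790 - 165\right) = \left(-12 + 12 \cdot 2304\right) - \left(-790 - 165\right) = \left(-12 + 27648\right) - -955 = 27636 + 955 = 28591$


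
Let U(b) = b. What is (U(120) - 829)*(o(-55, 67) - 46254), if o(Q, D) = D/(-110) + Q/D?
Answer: 241699885971/7370 ≈ 3.2795e+7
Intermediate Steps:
o(Q, D) = -D/110 + Q/D (o(Q, D) = D*(-1/110) + Q/D = -D/110 + Q/D)
(U(120) - 829)*(o(-55, 67) - 46254) = (120 - 829)*((-1/110*67 - 55/67) - 46254) = -709*((-67/110 - 55*1/67) - 46254) = -709*((-67/110 - 55/67) - 46254) = -709*(-10539/7370 - 46254) = -709*(-340902519/7370) = 241699885971/7370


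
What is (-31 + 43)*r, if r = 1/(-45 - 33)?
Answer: -2/13 ≈ -0.15385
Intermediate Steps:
r = -1/78 (r = 1/(-78) = -1/78 ≈ -0.012821)
(-31 + 43)*r = (-31 + 43)*(-1/78) = 12*(-1/78) = -2/13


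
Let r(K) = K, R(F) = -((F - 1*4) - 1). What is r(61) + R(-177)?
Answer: 243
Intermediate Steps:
R(F) = 5 - F (R(F) = -((F - 4) - 1) = -((-4 + F) - 1) = -(-5 + F) = 5 - F)
r(61) + R(-177) = 61 + (5 - 1*(-177)) = 61 + (5 + 177) = 61 + 182 = 243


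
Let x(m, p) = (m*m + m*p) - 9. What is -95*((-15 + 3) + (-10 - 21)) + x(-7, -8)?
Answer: 4181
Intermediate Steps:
x(m, p) = -9 + m² + m*p (x(m, p) = (m² + m*p) - 9 = -9 + m² + m*p)
-95*((-15 + 3) + (-10 - 21)) + x(-7, -8) = -95*((-15 + 3) + (-10 - 21)) + (-9 + (-7)² - 7*(-8)) = -95*(-12 - 31) + (-9 + 49 + 56) = -95*(-43) + 96 = 4085 + 96 = 4181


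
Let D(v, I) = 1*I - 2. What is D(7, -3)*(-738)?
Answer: 3690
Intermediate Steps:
D(v, I) = -2 + I (D(v, I) = I - 2 = -2 + I)
D(7, -3)*(-738) = (-2 - 3)*(-738) = -5*(-738) = 3690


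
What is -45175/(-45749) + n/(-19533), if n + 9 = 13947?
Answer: 81584571/297871739 ≈ 0.27389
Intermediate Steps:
n = 13938 (n = -9 + 13947 = 13938)
-45175/(-45749) + n/(-19533) = -45175/(-45749) + 13938/(-19533) = -45175*(-1/45749) + 13938*(-1/19533) = 45175/45749 - 4646/6511 = 81584571/297871739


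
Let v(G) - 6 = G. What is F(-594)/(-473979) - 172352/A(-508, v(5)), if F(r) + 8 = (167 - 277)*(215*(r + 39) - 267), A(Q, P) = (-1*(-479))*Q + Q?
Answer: -16281517091/601953330 ≈ -27.048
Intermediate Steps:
v(G) = 6 + G
A(Q, P) = 480*Q (A(Q, P) = 479*Q + Q = 480*Q)
F(r) = -892988 - 23650*r (F(r) = -8 + (167 - 277)*(215*(r + 39) - 267) = -8 - 110*(215*(39 + r) - 267) = -8 - 110*((8385 + 215*r) - 267) = -8 - 110*(8118 + 215*r) = -8 + (-892980 - 23650*r) = -892988 - 23650*r)
F(-594)/(-473979) - 172352/A(-508, v(5)) = (-892988 - 23650*(-594))/(-473979) - 172352/(480*(-508)) = (-892988 + 14048100)*(-1/473979) - 172352/(-243840) = 13155112*(-1/473979) - 172352*(-1/243840) = -13155112/473979 + 2693/3810 = -16281517091/601953330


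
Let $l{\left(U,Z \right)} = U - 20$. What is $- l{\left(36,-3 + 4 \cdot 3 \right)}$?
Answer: $-16$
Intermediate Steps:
$l{\left(U,Z \right)} = -20 + U$ ($l{\left(U,Z \right)} = U - 20 = -20 + U$)
$- l{\left(36,-3 + 4 \cdot 3 \right)} = - (-20 + 36) = \left(-1\right) 16 = -16$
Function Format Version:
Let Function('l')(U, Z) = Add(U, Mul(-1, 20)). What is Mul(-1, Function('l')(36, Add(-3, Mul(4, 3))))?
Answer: -16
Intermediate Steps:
Function('l')(U, Z) = Add(-20, U) (Function('l')(U, Z) = Add(U, -20) = Add(-20, U))
Mul(-1, Function('l')(36, Add(-3, Mul(4, 3)))) = Mul(-1, Add(-20, 36)) = Mul(-1, 16) = -16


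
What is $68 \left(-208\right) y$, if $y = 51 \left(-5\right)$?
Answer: $3606720$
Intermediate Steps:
$y = -255$
$68 \left(-208\right) y = 68 \left(-208\right) \left(-255\right) = \left(-14144\right) \left(-255\right) = 3606720$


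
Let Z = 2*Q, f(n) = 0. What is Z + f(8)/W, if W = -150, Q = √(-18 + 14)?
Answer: 4*I ≈ 4.0*I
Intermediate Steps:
Q = 2*I (Q = √(-4) = 2*I ≈ 2.0*I)
Z = 4*I (Z = 2*(2*I) = 4*I ≈ 4.0*I)
Z + f(8)/W = 4*I + 0/(-150) = 4*I + 0*(-1/150) = 4*I + 0 = 4*I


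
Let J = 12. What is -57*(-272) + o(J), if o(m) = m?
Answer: 15516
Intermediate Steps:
-57*(-272) + o(J) = -57*(-272) + 12 = 15504 + 12 = 15516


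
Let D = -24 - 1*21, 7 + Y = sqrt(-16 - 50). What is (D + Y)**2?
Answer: (52 - I*sqrt(66))**2 ≈ 2638.0 - 844.9*I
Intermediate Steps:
Y = -7 + I*sqrt(66) (Y = -7 + sqrt(-16 - 50) = -7 + sqrt(-66) = -7 + I*sqrt(66) ≈ -7.0 + 8.124*I)
D = -45 (D = -24 - 21 = -45)
(D + Y)**2 = (-45 + (-7 + I*sqrt(66)))**2 = (-52 + I*sqrt(66))**2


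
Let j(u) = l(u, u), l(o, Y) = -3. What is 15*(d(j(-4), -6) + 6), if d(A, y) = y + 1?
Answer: 15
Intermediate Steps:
j(u) = -3
d(A, y) = 1 + y
15*(d(j(-4), -6) + 6) = 15*((1 - 6) + 6) = 15*(-5 + 6) = 15*1 = 15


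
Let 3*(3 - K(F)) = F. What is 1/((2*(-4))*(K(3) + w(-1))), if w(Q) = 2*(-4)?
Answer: 1/48 ≈ 0.020833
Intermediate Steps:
w(Q) = -8
K(F) = 3 - F/3
1/((2*(-4))*(K(3) + w(-1))) = 1/((2*(-4))*((3 - 1/3*3) - 8)) = 1/(-8*((3 - 1) - 8)) = 1/(-8*(2 - 8)) = 1/(-8*(-6)) = 1/48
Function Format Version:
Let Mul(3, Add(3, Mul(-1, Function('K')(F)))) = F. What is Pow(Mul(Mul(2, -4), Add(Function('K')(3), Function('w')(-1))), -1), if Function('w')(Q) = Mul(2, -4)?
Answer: Rational(1, 48) ≈ 0.020833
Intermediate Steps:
Function('w')(Q) = -8
Function('K')(F) = Add(3, Mul(Rational(-1, 3), F))
Pow(Mul(Mul(2, -4), Add(Function('K')(3), Function('w')(-1))), -1) = Pow(Mul(Mul(2, -4), Add(Add(3, Mul(Rational(-1, 3), 3)), -8)), -1) = Pow(Mul(-8, Add(Add(3, -1), -8)), -1) = Pow(Mul(-8, Add(2, -8)), -1) = Pow(Mul(-8, -6), -1) = Pow(48, -1) = Rational(1, 48)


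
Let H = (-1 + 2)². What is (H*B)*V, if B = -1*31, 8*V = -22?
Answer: 341/4 ≈ 85.250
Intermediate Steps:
V = -11/4 (V = (⅛)*(-22) = -11/4 ≈ -2.7500)
H = 1 (H = 1² = 1)
B = -31
(H*B)*V = (1*(-31))*(-11/4) = -31*(-11/4) = 341/4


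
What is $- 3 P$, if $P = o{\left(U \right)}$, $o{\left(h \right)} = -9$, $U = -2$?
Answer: $27$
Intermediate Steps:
$P = -9$
$- 3 P = \left(-3\right) \left(-9\right) = 27$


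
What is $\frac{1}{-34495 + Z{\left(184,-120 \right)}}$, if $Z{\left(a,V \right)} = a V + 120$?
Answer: $- \frac{1}{56455} \approx -1.7713 \cdot 10^{-5}$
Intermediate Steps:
$Z{\left(a,V \right)} = 120 + V a$ ($Z{\left(a,V \right)} = V a + 120 = 120 + V a$)
$\frac{1}{-34495 + Z{\left(184,-120 \right)}} = \frac{1}{-34495 + \left(120 - 22080\right)} = \frac{1}{-34495 - 21960} = \frac{1}{-56455} = - \frac{1}{56455}$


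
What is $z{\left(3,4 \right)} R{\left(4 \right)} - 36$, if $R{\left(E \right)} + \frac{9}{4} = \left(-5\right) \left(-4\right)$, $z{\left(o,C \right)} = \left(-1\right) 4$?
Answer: $-107$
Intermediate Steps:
$z{\left(o,C \right)} = -4$
$R{\left(E \right)} = \frac{71}{4}$ ($R{\left(E \right)} = - \frac{9}{4} - -20 = - \frac{9}{4} + 20 = \frac{71}{4}$)
$z{\left(3,4 \right)} R{\left(4 \right)} - 36 = \left(-4\right) \frac{71}{4} - 36 = -71 - 36 = -107$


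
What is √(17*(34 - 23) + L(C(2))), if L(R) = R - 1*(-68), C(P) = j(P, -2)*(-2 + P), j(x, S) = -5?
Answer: √255 ≈ 15.969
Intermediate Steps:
C(P) = 10 - 5*P (C(P) = -5*(-2 + P) = 10 - 5*P)
L(R) = 68 + R (L(R) = R + 68 = 68 + R)
√(17*(34 - 23) + L(C(2))) = √(17*(34 - 23) + (68 + (10 - 5*2))) = √(17*11 + (68 + (10 - 10))) = √(187 + (68 + 0)) = √(187 + 68) = √255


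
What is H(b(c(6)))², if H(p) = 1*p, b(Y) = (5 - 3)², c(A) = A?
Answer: 16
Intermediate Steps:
b(Y) = 4 (b(Y) = 2² = 4)
H(p) = p
H(b(c(6)))² = 4² = 16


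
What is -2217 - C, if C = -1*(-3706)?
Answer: -5923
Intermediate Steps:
C = 3706
-2217 - C = -2217 - 1*3706 = -2217 - 3706 = -5923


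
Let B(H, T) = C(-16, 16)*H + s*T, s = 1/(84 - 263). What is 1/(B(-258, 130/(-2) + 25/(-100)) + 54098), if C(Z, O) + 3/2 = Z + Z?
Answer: 716/44922817 ≈ 1.5938e-5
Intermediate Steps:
C(Z, O) = -3/2 + 2*Z (C(Z, O) = -3/2 + (Z + Z) = -3/2 + 2*Z)
s = -1/179 (s = 1/(-179) = -1/179 ≈ -0.0055866)
B(H, T) = -67*H/2 - T/179 (B(H, T) = (-3/2 + 2*(-16))*H - T/179 = (-3/2 - 32)*H - T/179 = -67*H/2 - T/179)
1/(B(-258, 130/(-2) + 25/(-100)) + 54098) = 1/((-67/2*(-258) - (130/(-2) + 25/(-100))/179) + 54098) = 1/((8643 - (130*(-1/2) + 25*(-1/100))/179) + 54098) = 1/((8643 - (-65 - 1/4)/179) + 54098) = 1/((8643 - 1/179*(-261/4)) + 54098) = 1/((8643 + 261/716) + 54098) = 1/(6188649/716 + 54098) = 1/(44922817/716) = 716/44922817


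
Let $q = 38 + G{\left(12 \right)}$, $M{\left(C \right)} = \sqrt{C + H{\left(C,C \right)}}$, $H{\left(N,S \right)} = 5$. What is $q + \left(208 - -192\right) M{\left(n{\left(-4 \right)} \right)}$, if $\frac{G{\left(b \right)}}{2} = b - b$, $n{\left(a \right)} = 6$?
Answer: $38 + 400 \sqrt{11} \approx 1364.7$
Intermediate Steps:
$G{\left(b \right)} = 0$ ($G{\left(b \right)} = 2 \left(b - b\right) = 2 \cdot 0 = 0$)
$M{\left(C \right)} = \sqrt{5 + C}$ ($M{\left(C \right)} = \sqrt{C + 5} = \sqrt{5 + C}$)
$q = 38$ ($q = 38 + 0 = 38$)
$q + \left(208 - -192\right) M{\left(n{\left(-4 \right)} \right)} = 38 + \left(208 - -192\right) \sqrt{5 + 6} = 38 + \left(208 + 192\right) \sqrt{11} = 38 + 400 \sqrt{11}$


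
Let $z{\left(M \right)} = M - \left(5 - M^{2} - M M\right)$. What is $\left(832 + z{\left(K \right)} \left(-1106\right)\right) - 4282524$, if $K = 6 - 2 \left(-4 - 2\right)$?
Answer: $-5012758$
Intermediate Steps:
$K = 18$ ($K = 6 - 2 \left(-6\right) = 6 - -12 = 6 + 12 = 18$)
$z{\left(M \right)} = -5 + M + 2 M^{2}$ ($z{\left(M \right)} = M + \left(\left(M^{2} + M^{2}\right) - 5\right) = M + \left(2 M^{2} - 5\right) = M + \left(-5 + 2 M^{2}\right) = -5 + M + 2 M^{2}$)
$\left(832 + z{\left(K \right)} \left(-1106\right)\right) - 4282524 = \left(832 + \left(-5 + 18 + 2 \cdot 18^{2}\right) \left(-1106\right)\right) - 4282524 = \left(832 + \left(-5 + 18 + 2 \cdot 324\right) \left(-1106\right)\right) - 4282524 = \left(832 + \left(-5 + 18 + 648\right) \left(-1106\right)\right) - 4282524 = \left(832 + 661 \left(-1106\right)\right) - 4282524 = \left(832 - 731066\right) - 4282524 = -730234 - 4282524 = -5012758$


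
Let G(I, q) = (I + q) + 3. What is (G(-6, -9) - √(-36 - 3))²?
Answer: (12 + I*√39)² ≈ 105.0 + 149.88*I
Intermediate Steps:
G(I, q) = 3 + I + q
(G(-6, -9) - √(-36 - 3))² = ((3 - 6 - 9) - √(-36 - 3))² = (-12 - √(-39))² = (-12 - I*√39)²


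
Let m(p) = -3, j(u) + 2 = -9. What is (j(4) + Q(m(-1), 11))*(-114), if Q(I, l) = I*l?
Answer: 5016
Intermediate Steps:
j(u) = -11 (j(u) = -2 - 9 = -11)
(j(4) + Q(m(-1), 11))*(-114) = (-11 - 3*11)*(-114) = (-11 - 33)*(-114) = -44*(-114) = 5016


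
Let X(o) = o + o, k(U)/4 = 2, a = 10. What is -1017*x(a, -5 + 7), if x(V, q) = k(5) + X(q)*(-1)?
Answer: -4068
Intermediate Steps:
k(U) = 8 (k(U) = 4*2 = 8)
X(o) = 2*o
x(V, q) = 8 - 2*q (x(V, q) = 8 + (2*q)*(-1) = 8 - 2*q)
-1017*x(a, -5 + 7) = -1017*(8 - 2*(-5 + 7)) = -1017*(8 - 2*2) = -1017*(8 - 4) = -1017*4 = -4068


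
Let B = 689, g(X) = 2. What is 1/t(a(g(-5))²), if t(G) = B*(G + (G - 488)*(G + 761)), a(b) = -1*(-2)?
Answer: -1/255106384 ≈ -3.9199e-9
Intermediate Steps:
a(b) = 2
t(G) = 689*G + 689*(-488 + G)*(761 + G) (t(G) = 689*(G + (G - 488)*(G + 761)) = 689*(G + (-488 + G)*(761 + G)) = 689*G + 689*(-488 + G)*(761 + G))
1/t(a(g(-5))²) = 1/(-255872552 + 689*(2²)² + 188786*2²) = 1/(-255872552 + 689*4² + 188786*4) = 1/(-255872552 + 689*16 + 755144) = 1/(-255872552 + 11024 + 755144) = 1/(-255106384) = -1/255106384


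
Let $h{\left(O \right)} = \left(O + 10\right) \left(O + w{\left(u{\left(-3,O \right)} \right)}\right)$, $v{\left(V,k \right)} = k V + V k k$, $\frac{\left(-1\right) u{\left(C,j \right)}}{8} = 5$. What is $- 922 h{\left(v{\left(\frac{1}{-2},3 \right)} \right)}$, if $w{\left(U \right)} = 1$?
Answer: $18440$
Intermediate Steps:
$u{\left(C,j \right)} = -40$ ($u{\left(C,j \right)} = \left(-8\right) 5 = -40$)
$v{\left(V,k \right)} = V k + V k^{2}$
$h{\left(O \right)} = \left(1 + O\right) \left(10 + O\right)$ ($h{\left(O \right)} = \left(O + 10\right) \left(O + 1\right) = \left(10 + O\right) \left(1 + O\right) = \left(1 + O\right) \left(10 + O\right)$)
$- 922 h{\left(v{\left(\frac{1}{-2},3 \right)} \right)} = - 922 \left(10 + \left(\frac{1}{-2} \cdot 3 \left(1 + 3\right)\right)^{2} + 11 \frac{1}{-2} \cdot 3 \left(1 + 3\right)\right) = - 922 \left(10 + \left(\left(- \frac{1}{2}\right) 3 \cdot 4\right)^{2} + 11 \left(\left(- \frac{1}{2}\right) 3 \cdot 4\right)\right) = - 922 \left(10 + \left(-6\right)^{2} + 11 \left(-6\right)\right) = - 922 \left(10 + 36 - 66\right) = \left(-922\right) \left(-20\right) = 18440$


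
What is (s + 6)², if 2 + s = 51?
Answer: 3025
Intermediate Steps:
s = 49 (s = -2 + 51 = 49)
(s + 6)² = (49 + 6)² = 55² = 3025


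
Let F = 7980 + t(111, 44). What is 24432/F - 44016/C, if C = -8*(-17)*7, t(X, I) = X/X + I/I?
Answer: -2929254/67847 ≈ -43.174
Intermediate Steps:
t(X, I) = 2 (t(X, I) = 1 + 1 = 2)
C = 952 (C = 136*7 = 952)
F = 7982 (F = 7980 + 2 = 7982)
24432/F - 44016/C = 24432/7982 - 44016/952 = 24432*(1/7982) - 44016*1/952 = 12216/3991 - 786/17 = -2929254/67847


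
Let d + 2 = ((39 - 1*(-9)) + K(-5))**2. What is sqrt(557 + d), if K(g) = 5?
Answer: 58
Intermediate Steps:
d = 2807 (d = -2 + ((39 - 1*(-9)) + 5)**2 = -2 + ((39 + 9) + 5)**2 = -2 + (48 + 5)**2 = -2 + 53**2 = -2 + 2809 = 2807)
sqrt(557 + d) = sqrt(557 + 2807) = sqrt(3364) = 58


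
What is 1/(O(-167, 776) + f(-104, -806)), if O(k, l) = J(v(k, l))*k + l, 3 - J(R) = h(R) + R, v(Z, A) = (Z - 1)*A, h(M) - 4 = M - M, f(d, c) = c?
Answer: -1/21771319 ≈ -4.5932e-8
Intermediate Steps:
h(M) = 4 (h(M) = 4 + (M - M) = 4 + 0 = 4)
v(Z, A) = A*(-1 + Z) (v(Z, A) = (-1 + Z)*A = A*(-1 + Z))
J(R) = -1 - R (J(R) = 3 - (4 + R) = 3 + (-4 - R) = -1 - R)
O(k, l) = l + k*(-1 - l*(-1 + k)) (O(k, l) = (-1 - l*(-1 + k))*k + l = k*(-1 - l*(-1 + k)) + l = l + k*(-1 - l*(-1 + k)))
1/(O(-167, 776) + f(-104, -806)) = 1/((776 - 1*(-167)*(1 + 776*(-1 - 167))) - 806) = 1/((776 - 1*(-167)*(1 + 776*(-168))) - 806) = 1/((776 - 1*(-167)*(1 - 130368)) - 806) = 1/((776 - 1*(-167)*(-130367)) - 806) = 1/((776 - 21771289) - 806) = 1/(-21770513 - 806) = 1/(-21771319) = -1/21771319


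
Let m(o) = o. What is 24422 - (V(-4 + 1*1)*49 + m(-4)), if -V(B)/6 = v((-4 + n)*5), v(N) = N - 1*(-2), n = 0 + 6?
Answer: 27954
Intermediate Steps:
n = 6
v(N) = 2 + N (v(N) = N + 2 = 2 + N)
V(B) = -72 (V(B) = -6*(2 + (-4 + 6)*5) = -6*(2 + 2*5) = -6*(2 + 10) = -6*12 = -72)
24422 - (V(-4 + 1*1)*49 + m(-4)) = 24422 - (-72*49 - 4) = 24422 - (-3528 - 4) = 24422 - 1*(-3532) = 24422 + 3532 = 27954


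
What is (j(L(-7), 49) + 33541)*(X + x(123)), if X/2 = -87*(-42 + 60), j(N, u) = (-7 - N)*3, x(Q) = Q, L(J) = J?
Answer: -100924869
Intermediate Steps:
j(N, u) = -21 - 3*N
X = -3132 (X = 2*(-87*(-42 + 60)) = 2*(-87*18) = 2*(-1566) = -3132)
(j(L(-7), 49) + 33541)*(X + x(123)) = ((-21 - 3*(-7)) + 33541)*(-3132 + 123) = ((-21 + 21) + 33541)*(-3009) = (0 + 33541)*(-3009) = 33541*(-3009) = -100924869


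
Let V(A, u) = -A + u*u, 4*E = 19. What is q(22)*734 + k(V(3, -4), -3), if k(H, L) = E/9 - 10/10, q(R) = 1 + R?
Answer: 607735/36 ≈ 16882.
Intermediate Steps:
E = 19/4 (E = (¼)*19 = 19/4 ≈ 4.7500)
V(A, u) = u² - A (V(A, u) = -A + u² = u² - A)
k(H, L) = -17/36 (k(H, L) = (19/4)/9 - 10/10 = (19/4)*(⅑) - 10*⅒ = 19/36 - 1 = -17/36)
q(22)*734 + k(V(3, -4), -3) = (1 + 22)*734 - 17/36 = 23*734 - 17/36 = 16882 - 17/36 = 607735/36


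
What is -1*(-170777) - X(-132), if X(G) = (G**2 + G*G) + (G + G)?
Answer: 136193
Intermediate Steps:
X(G) = 2*G + 2*G**2 (X(G) = (G**2 + G**2) + 2*G = 2*G**2 + 2*G = 2*G + 2*G**2)
-1*(-170777) - X(-132) = -1*(-170777) - 2*(-132)*(1 - 132) = 170777 - 2*(-132)*(-131) = 170777 - 1*34584 = 170777 - 34584 = 136193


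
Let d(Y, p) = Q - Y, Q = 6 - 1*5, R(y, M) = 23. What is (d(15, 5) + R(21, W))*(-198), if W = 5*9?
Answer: -1782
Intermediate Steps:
W = 45
Q = 1 (Q = 6 - 5 = 1)
d(Y, p) = 1 - Y
(d(15, 5) + R(21, W))*(-198) = ((1 - 1*15) + 23)*(-198) = ((1 - 15) + 23)*(-198) = (-14 + 23)*(-198) = 9*(-198) = -1782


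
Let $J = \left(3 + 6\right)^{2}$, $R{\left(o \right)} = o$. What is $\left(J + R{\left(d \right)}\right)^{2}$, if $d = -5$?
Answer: $5776$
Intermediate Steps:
$J = 81$ ($J = 9^{2} = 81$)
$\left(J + R{\left(d \right)}\right)^{2} = \left(81 - 5\right)^{2} = 76^{2} = 5776$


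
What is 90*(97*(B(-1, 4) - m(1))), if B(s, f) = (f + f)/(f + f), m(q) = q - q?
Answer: 8730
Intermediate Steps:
m(q) = 0
B(s, f) = 1 (B(s, f) = (2*f)/((2*f)) = (2*f)*(1/(2*f)) = 1)
90*(97*(B(-1, 4) - m(1))) = 90*(97*(1 - 1*0)) = 90*(97*(1 + 0)) = 90*(97*1) = 90*97 = 8730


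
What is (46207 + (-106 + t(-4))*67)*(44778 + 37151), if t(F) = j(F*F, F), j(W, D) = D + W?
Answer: 3269704461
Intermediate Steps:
t(F) = F + F² (t(F) = F + F*F = F + F²)
(46207 + (-106 + t(-4))*67)*(44778 + 37151) = (46207 + (-106 - 4*(1 - 4))*67)*(44778 + 37151) = (46207 + (-106 - 4*(-3))*67)*81929 = (46207 + (-106 + 12)*67)*81929 = (46207 - 94*67)*81929 = (46207 - 6298)*81929 = 39909*81929 = 3269704461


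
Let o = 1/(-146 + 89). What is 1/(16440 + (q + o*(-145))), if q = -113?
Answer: 57/930784 ≈ 6.1239e-5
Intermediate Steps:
o = -1/57 (o = 1/(-57) = -1/57 ≈ -0.017544)
1/(16440 + (q + o*(-145))) = 1/(16440 + (-113 - 1/57*(-145))) = 1/(16440 + (-113 + 145/57)) = 1/(16440 - 6296/57) = 1/(930784/57) = 57/930784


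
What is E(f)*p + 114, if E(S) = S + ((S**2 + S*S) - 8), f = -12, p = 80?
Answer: 21554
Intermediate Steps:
E(S) = -8 + S + 2*S**2 (E(S) = S + ((S**2 + S**2) - 8) = S + (2*S**2 - 8) = S + (-8 + 2*S**2) = -8 + S + 2*S**2)
E(f)*p + 114 = (-8 - 12 + 2*(-12)**2)*80 + 114 = (-8 - 12 + 2*144)*80 + 114 = (-8 - 12 + 288)*80 + 114 = 268*80 + 114 = 21440 + 114 = 21554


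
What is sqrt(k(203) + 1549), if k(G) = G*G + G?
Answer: sqrt(42961) ≈ 207.27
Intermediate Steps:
k(G) = G + G**2 (k(G) = G**2 + G = G + G**2)
sqrt(k(203) + 1549) = sqrt(203*(1 + 203) + 1549) = sqrt(203*204 + 1549) = sqrt(41412 + 1549) = sqrt(42961)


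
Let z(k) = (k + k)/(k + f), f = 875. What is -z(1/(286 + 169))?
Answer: -1/199063 ≈ -5.0235e-6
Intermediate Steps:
z(k) = 2*k/(875 + k) (z(k) = (k + k)/(k + 875) = (2*k)/(875 + k) = 2*k/(875 + k))
-z(1/(286 + 169)) = -2/((286 + 169)*(875 + 1/(286 + 169))) = -2/(455*(875 + 1/455)) = -2/(455*398126/455) = -2*455/(455*398126) = -1*1/199063 = -1/199063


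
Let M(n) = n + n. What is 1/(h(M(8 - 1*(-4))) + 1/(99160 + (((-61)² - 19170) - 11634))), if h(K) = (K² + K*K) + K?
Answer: 72077/84762553 ≈ 0.00085034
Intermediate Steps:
M(n) = 2*n
h(K) = K + 2*K² (h(K) = (K² + K²) + K = 2*K² + K = K + 2*K²)
1/(h(M(8 - 1*(-4))) + 1/(99160 + (((-61)² - 19170) - 11634))) = 1/((2*(8 - 1*(-4)))*(1 + 2*(2*(8 - 1*(-4)))) + 1/(99160 + (((-61)² - 19170) - 11634))) = 1/((2*(8 + 4))*(1 + 2*(2*(8 + 4))) + 1/(99160 + ((3721 - 19170) - 11634))) = 1/((2*12)*(1 + 2*(2*12)) + 1/(99160 + (-15449 - 11634))) = 1/(24*(1 + 2*24) + 1/(99160 - 27083)) = 1/(24*(1 + 48) + 1/72077) = 1/(24*49 + 1/72077) = 1/(1176 + 1/72077) = 1/(84762553/72077) = 72077/84762553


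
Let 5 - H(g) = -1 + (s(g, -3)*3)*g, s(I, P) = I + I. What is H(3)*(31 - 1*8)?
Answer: -1104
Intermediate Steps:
s(I, P) = 2*I
H(g) = 6 - 6*g² (H(g) = 5 - (-1 + ((2*g)*3)*g) = 5 - (-1 + (6*g)*g) = 5 - (-1 + 6*g²) = 5 + (1 - 6*g²) = 6 - 6*g²)
H(3)*(31 - 1*8) = (6 - 6*3²)*(31 - 1*8) = (6 - 6*9)*(31 - 8) = (6 - 54)*23 = -48*23 = -1104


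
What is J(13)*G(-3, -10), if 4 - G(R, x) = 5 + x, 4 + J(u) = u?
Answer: 81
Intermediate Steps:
J(u) = -4 + u
G(R, x) = -1 - x (G(R, x) = 4 - (5 + x) = 4 + (-5 - x) = -1 - x)
J(13)*G(-3, -10) = (-4 + 13)*(-1 - 1*(-10)) = 9*(-1 + 10) = 9*9 = 81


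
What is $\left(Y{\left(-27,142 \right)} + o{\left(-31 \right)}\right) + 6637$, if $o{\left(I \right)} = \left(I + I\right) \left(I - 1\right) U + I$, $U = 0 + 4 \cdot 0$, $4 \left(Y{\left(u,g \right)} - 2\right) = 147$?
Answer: $\frac{26579}{4} \approx 6644.8$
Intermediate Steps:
$Y{\left(u,g \right)} = \frac{155}{4}$ ($Y{\left(u,g \right)} = 2 + \frac{1}{4} \cdot 147 = 2 + \frac{147}{4} = \frac{155}{4}$)
$U = 0$ ($U = 0 + 0 = 0$)
$o{\left(I \right)} = I$ ($o{\left(I \right)} = \left(I + I\right) \left(I - 1\right) 0 + I = 2 I \left(-1 + I\right) 0 + I = 0 + I = I$)
$\left(Y{\left(-27,142 \right)} + o{\left(-31 \right)}\right) + 6637 = \left(\frac{155}{4} - 31\right) + 6637 = \frac{31}{4} + 6637 = \frac{26579}{4}$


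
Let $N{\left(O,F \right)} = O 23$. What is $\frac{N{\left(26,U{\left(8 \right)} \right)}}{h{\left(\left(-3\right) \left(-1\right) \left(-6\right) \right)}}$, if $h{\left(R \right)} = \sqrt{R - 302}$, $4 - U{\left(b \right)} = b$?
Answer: $- \frac{299 i \sqrt{5}}{20} \approx - 33.429 i$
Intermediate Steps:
$U{\left(b \right)} = 4 - b$
$N{\left(O,F \right)} = 23 O$
$h{\left(R \right)} = \sqrt{-302 + R}$
$\frac{N{\left(26,U{\left(8 \right)} \right)}}{h{\left(\left(-3\right) \left(-1\right) \left(-6\right) \right)}} = \frac{23 \cdot 26}{\sqrt{-302 + \left(-3\right) \left(-1\right) \left(-6\right)}} = \frac{598}{\sqrt{-302 + 3 \left(-6\right)}} = \frac{598}{\sqrt{-302 - 18}} = \frac{598}{\sqrt{-320}} = \frac{598}{8 i \sqrt{5}} = 598 \left(- \frac{i \sqrt{5}}{40}\right) = - \frac{299 i \sqrt{5}}{20}$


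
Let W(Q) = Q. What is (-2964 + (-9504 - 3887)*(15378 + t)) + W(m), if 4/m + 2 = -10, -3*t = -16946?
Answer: -844713173/3 ≈ -2.8157e+8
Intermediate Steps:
t = 16946/3 (t = -1/3*(-16946) = 16946/3 ≈ 5648.7)
m = -1/3 (m = 4/(-2 - 10) = 4/(-12) = 4*(-1/12) = -1/3 ≈ -0.33333)
(-2964 + (-9504 - 3887)*(15378 + t)) + W(m) = (-2964 + (-9504 - 3887)*(15378 + 16946/3)) - 1/3 = (-2964 - 13391*63080/3) - 1/3 = (-2964 - 844704280/3) - 1/3 = -844713172/3 - 1/3 = -844713173/3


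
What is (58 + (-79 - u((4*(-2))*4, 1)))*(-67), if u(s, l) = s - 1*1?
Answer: -804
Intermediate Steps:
u(s, l) = -1 + s (u(s, l) = s - 1 = -1 + s)
(58 + (-79 - u((4*(-2))*4, 1)))*(-67) = (58 + (-79 - (-1 + (4*(-2))*4)))*(-67) = (58 + (-79 - (-1 - 8*4)))*(-67) = (58 + (-79 - (-1 - 32)))*(-67) = (58 + (-79 - 1*(-33)))*(-67) = (58 + (-79 + 33))*(-67) = (58 - 46)*(-67) = 12*(-67) = -804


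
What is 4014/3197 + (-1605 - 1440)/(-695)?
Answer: 18021/3197 ≈ 5.6368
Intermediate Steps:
4014/3197 + (-1605 - 1440)/(-695) = 4014*(1/3197) - 3045*(-1/695) = 4014/3197 + 609/139 = 18021/3197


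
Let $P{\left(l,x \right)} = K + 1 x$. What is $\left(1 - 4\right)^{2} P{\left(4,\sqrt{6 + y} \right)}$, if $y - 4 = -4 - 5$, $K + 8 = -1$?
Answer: $-72$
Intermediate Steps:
$K = -9$ ($K = -8 - 1 = -9$)
$y = -5$ ($y = 4 - 9 = -5$)
$P{\left(l,x \right)} = -9 + x$ ($P{\left(l,x \right)} = -9 + 1 x = -9 + x$)
$\left(1 - 4\right)^{2} P{\left(4,\sqrt{6 + y} \right)} = \left(1 - 4\right)^{2} \left(-9 + \sqrt{6 - 5}\right) = \left(-3\right)^{2} \left(-9 + \sqrt{1}\right) = 9 \left(-9 + 1\right) = 9 \left(-8\right) = -72$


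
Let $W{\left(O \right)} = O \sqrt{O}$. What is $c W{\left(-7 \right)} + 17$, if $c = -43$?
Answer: $17 + 301 i \sqrt{7} \approx 17.0 + 796.37 i$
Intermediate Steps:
$W{\left(O \right)} = O^{\frac{3}{2}}$
$c W{\left(-7 \right)} + 17 = - 43 \left(-7\right)^{\frac{3}{2}} + 17 = - 43 \left(- 7 i \sqrt{7}\right) + 17 = 301 i \sqrt{7} + 17 = 17 + 301 i \sqrt{7}$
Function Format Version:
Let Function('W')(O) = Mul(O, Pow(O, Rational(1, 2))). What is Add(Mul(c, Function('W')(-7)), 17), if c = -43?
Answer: Add(17, Mul(301, I, Pow(7, Rational(1, 2)))) ≈ Add(17.000, Mul(796.37, I))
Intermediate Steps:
Function('W')(O) = Pow(O, Rational(3, 2))
Add(Mul(c, Function('W')(-7)), 17) = Add(Mul(-43, Pow(-7, Rational(3, 2))), 17) = Add(Mul(-43, Mul(-7, I, Pow(7, Rational(1, 2)))), 17) = Add(Mul(301, I, Pow(7, Rational(1, 2))), 17) = Add(17, Mul(301, I, Pow(7, Rational(1, 2))))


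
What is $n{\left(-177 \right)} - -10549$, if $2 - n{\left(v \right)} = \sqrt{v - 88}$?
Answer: $10551 - i \sqrt{265} \approx 10551.0 - 16.279 i$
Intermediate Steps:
$n{\left(v \right)} = 2 - \sqrt{-88 + v}$ ($n{\left(v \right)} = 2 - \sqrt{v - 88} = 2 - \sqrt{-88 + v}$)
$n{\left(-177 \right)} - -10549 = \left(2 - \sqrt{-88 - 177}\right) - -10549 = \left(2 - \sqrt{-265}\right) + 10549 = \left(2 - i \sqrt{265}\right) + 10549 = 10551 - i \sqrt{265}$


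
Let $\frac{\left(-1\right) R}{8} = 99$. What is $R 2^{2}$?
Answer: $-3168$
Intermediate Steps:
$R = -792$ ($R = \left(-8\right) 99 = -792$)
$R 2^{2} = - 792 \cdot 2^{2} = \left(-792\right) 4 = -3168$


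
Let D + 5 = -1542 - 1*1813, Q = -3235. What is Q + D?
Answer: -6595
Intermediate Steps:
D = -3360 (D = -5 + (-1542 - 1*1813) = -5 + (-1542 - 1813) = -5 - 3355 = -3360)
Q + D = -3235 - 3360 = -6595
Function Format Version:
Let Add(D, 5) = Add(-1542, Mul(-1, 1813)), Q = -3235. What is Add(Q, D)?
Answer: -6595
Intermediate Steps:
D = -3360 (D = Add(-5, Add(-1542, Mul(-1, 1813))) = Add(-5, Add(-1542, -1813)) = Add(-5, -3355) = -3360)
Add(Q, D) = Add(-3235, -3360) = -6595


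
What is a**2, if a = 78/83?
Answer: 6084/6889 ≈ 0.88315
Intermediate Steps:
a = 78/83 (a = 78*(1/83) = 78/83 ≈ 0.93976)
a**2 = (78/83)**2 = 6084/6889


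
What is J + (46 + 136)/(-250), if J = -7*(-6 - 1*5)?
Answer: 9534/125 ≈ 76.272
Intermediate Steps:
J = 77 (J = -7*(-6 - 5) = -7*(-11) = 77)
J + (46 + 136)/(-250) = 77 + (46 + 136)/(-250) = 77 - 1/250*182 = 77 - 91/125 = 9534/125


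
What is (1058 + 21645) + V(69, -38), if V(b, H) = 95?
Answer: 22798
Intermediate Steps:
(1058 + 21645) + V(69, -38) = (1058 + 21645) + 95 = 22703 + 95 = 22798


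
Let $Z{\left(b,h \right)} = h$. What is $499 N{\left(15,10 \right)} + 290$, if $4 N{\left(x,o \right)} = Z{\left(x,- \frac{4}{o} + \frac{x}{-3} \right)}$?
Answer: $- \frac{7673}{20} \approx -383.65$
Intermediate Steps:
$N{\left(x,o \right)} = - \frac{1}{o} - \frac{x}{12}$ ($N{\left(x,o \right)} = \frac{- \frac{4}{o} + \frac{x}{-3}}{4} = \frac{- \frac{4}{o} + x \left(- \frac{1}{3}\right)}{4} = \frac{- \frac{4}{o} - \frac{x}{3}}{4} = - \frac{1}{o} - \frac{x}{12}$)
$499 N{\left(15,10 \right)} + 290 = 499 \left(- \frac{1}{10} - \frac{5}{4}\right) + 290 = 499 \left(- \frac{27}{20}\right) + 290 = - \frac{13473}{20} + 290 = - \frac{7673}{20}$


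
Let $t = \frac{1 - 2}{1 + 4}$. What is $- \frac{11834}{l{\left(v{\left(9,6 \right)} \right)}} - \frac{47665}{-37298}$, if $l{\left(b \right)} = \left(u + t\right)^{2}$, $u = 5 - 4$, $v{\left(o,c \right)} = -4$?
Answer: $- \frac{2758462665}{149192} \approx -18489.0$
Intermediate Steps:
$u = 1$ ($u = 5 - 4 = 1$)
$t = - \frac{1}{5} \approx -0.2$
$l{\left(b \right)} = \frac{16}{25}$ ($l{\left(b \right)} = \left(1 - \frac{1}{5}\right)^{2} = \left(\frac{4}{5}\right)^{2} = \frac{16}{25}$)
$- \frac{11834}{l{\left(v{\left(9,6 \right)} \right)}} - \frac{47665}{-37298} = - \frac{11834}{\frac{16}{25}} - \frac{47665}{-37298} = \left(-11834\right) \frac{25}{16} - - \frac{47665}{37298} = - \frac{147925}{8} + \frac{47665}{37298} = - \frac{2758462665}{149192}$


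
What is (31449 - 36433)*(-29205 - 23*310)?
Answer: 181093640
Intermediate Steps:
(31449 - 36433)*(-29205 - 23*310) = -4984*(-29205 - 7130) = -4984*(-36335) = 181093640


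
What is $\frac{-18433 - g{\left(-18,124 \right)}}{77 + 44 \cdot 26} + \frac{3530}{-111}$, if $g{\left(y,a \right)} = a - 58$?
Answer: $- \frac{57329}{1221} \approx -46.953$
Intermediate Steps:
$g{\left(y,a \right)} = -58 + a$ ($g{\left(y,a \right)} = a - 58 = -58 + a$)
$\frac{-18433 - g{\left(-18,124 \right)}}{77 + 44 \cdot 26} + \frac{3530}{-111} = \frac{-18433 - \left(-58 + 124\right)}{77 + 44 \cdot 26} + \frac{3530}{-111} = \frac{-18433 - 66}{77 + 1144} + 3530 \left(- \frac{1}{111}\right) = \frac{-18433 - 66}{1221} - \frac{3530}{111} = \left(-18499\right) \frac{1}{1221} - \frac{3530}{111} = - \frac{18499}{1221} - \frac{3530}{111} = - \frac{57329}{1221}$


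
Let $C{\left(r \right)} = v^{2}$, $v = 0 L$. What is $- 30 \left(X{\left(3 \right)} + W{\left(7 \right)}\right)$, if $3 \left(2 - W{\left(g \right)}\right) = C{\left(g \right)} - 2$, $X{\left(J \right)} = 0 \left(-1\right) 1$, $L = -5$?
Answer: $-80$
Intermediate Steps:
$v = 0$ ($v = 0 \left(-5\right) = 0$)
$C{\left(r \right)} = 0$ ($C{\left(r \right)} = 0^{2} = 0$)
$X{\left(J \right)} = 0$ ($X{\left(J \right)} = 0 \cdot 1 = 0$)
$W{\left(g \right)} = \frac{8}{3}$ ($W{\left(g \right)} = 2 - \frac{0 - 2}{3} = 2 - - \frac{2}{3} = 2 + \frac{2}{3} = \frac{8}{3}$)
$- 30 \left(X{\left(3 \right)} + W{\left(7 \right)}\right) = - 30 \left(0 + \frac{8}{3}\right) = \left(-30\right) \frac{8}{3} = -80$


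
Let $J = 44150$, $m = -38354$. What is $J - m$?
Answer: $82504$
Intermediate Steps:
$J - m = 44150 - -38354 = 44150 + 38354 = 82504$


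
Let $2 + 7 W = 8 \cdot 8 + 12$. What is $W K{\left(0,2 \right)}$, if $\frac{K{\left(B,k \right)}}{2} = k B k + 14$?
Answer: $296$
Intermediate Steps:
$K{\left(B,k \right)} = 28 + 2 B k^{2}$ ($K{\left(B,k \right)} = 2 \left(k B k + 14\right) = 2 \left(B k k + 14\right) = 2 \left(B k^{2} + 14\right) = 2 \left(14 + B k^{2}\right) = 28 + 2 B k^{2}$)
$W = \frac{74}{7}$ ($W = - \frac{2}{7} + \frac{8 \cdot 8 + 12}{7} = - \frac{2}{7} + \frac{64 + 12}{7} = - \frac{2}{7} + \frac{1}{7} \cdot 76 = - \frac{2}{7} + \frac{76}{7} = \frac{74}{7} \approx 10.571$)
$W K{\left(0,2 \right)} = \frac{74 \left(28 + 2 \cdot 0 \cdot 2^{2}\right)}{7} = \frac{74 \left(28 + 2 \cdot 0 \cdot 4\right)}{7} = \frac{74 \left(28 + 0\right)}{7} = \frac{74}{7} \cdot 28 = 296$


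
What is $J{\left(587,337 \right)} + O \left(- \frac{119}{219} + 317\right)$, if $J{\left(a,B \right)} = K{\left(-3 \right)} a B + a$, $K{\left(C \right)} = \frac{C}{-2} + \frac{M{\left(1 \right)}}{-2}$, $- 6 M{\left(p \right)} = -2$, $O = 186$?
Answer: $\frac{70782245}{219} \approx 3.2321 \cdot 10^{5}$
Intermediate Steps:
$M{\left(p \right)} = \frac{1}{3}$ ($M{\left(p \right)} = \left(- \frac{1}{6}\right) \left(-2\right) = \frac{1}{3}$)
$K{\left(C \right)} = - \frac{1}{6} - \frac{C}{2}$ ($K{\left(C \right)} = \frac{C}{-2} + \frac{1}{3 \left(-2\right)} = C \left(- \frac{1}{2}\right) + \frac{1}{3} \left(- \frac{1}{2}\right) = - \frac{C}{2} - \frac{1}{6} = - \frac{1}{6} - \frac{C}{2}$)
$J{\left(a,B \right)} = a + \frac{4 B a}{3}$ ($J{\left(a,B \right)} = \left(- \frac{1}{6} - - \frac{3}{2}\right) a B + a = \left(- \frac{1}{6} + \frac{3}{2}\right) B a + a = \frac{4 B a}{3} + a = a + \frac{4 B a}{3}$)
$J{\left(587,337 \right)} + O \left(- \frac{119}{219} + 317\right) = \frac{1}{3} \cdot 587 \left(3 + 4 \cdot 337\right) + 186 \left(- \frac{119}{219} + 317\right) = \frac{1}{3} \cdot 587 \left(3 + 1348\right) + 186 \left(\left(-119\right) \frac{1}{219} + 317\right) = \frac{1}{3} \cdot 587 \cdot 1351 + 186 \left(- \frac{119}{219} + 317\right) = \frac{793037}{3} + 186 \cdot \frac{69304}{219} = \frac{793037}{3} + \frac{4296848}{73} = \frac{70782245}{219}$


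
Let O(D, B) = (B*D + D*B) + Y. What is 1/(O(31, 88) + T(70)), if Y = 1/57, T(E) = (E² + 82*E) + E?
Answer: 57/921463 ≈ 6.1858e-5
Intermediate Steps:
T(E) = E² + 83*E
Y = 1/57 ≈ 0.017544
O(D, B) = 1/57 + 2*B*D (O(D, B) = (B*D + D*B) + 1/57 = (B*D + B*D) + 1/57 = 2*B*D + 1/57 = 1/57 + 2*B*D)
1/(O(31, 88) + T(70)) = 1/((1/57 + 2*88*31) + 70*(83 + 70)) = 1/((1/57 + 5456) + 70*153) = 1/(310993/57 + 10710) = 1/(921463/57) = 57/921463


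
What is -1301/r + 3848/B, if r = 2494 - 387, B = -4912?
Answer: -1812281/1293698 ≈ -1.4009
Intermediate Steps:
r = 2107
-1301/r + 3848/B = -1301/2107 + 3848/(-4912) = -1301*1/2107 + 3848*(-1/4912) = -1301/2107 - 481/614 = -1812281/1293698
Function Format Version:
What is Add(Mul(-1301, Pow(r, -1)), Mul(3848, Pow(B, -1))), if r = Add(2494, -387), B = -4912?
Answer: Rational(-1812281, 1293698) ≈ -1.4009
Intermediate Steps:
r = 2107
Add(Mul(-1301, Pow(r, -1)), Mul(3848, Pow(B, -1))) = Add(Mul(-1301, Pow(2107, -1)), Mul(3848, Pow(-4912, -1))) = Add(Mul(-1301, Rational(1, 2107)), Mul(3848, Rational(-1, 4912))) = Add(Rational(-1301, 2107), Rational(-481, 614)) = Rational(-1812281, 1293698)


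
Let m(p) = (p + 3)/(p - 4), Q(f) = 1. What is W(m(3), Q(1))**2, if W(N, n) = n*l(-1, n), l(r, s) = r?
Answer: 1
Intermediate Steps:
m(p) = (3 + p)/(-4 + p)
W(N, n) = -n (W(N, n) = n*(-1) = -n)
W(m(3), Q(1))**2 = (-1*1)**2 = (-1)**2 = 1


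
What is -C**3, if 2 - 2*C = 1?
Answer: -1/8 ≈ -0.12500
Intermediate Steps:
C = 1/2 (C = 1 - 1/2*1 = 1 - 1/2 = 1/2 ≈ 0.50000)
-C**3 = -(1/2)**3 = -1*1/8 = -1/8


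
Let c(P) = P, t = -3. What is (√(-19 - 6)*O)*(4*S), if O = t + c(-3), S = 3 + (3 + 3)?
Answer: -1080*I ≈ -1080.0*I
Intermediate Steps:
S = 9 (S = 3 + 6 = 9)
O = -6 (O = -3 - 3 = -6)
(√(-19 - 6)*O)*(4*S) = (√(-19 - 6)*(-6))*(4*9) = (√(-25)*(-6))*36 = ((5*I)*(-6))*36 = -30*I*36 = -1080*I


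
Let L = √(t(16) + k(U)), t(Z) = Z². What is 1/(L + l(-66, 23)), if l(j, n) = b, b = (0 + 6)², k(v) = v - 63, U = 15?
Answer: 9/272 - √13/272 ≈ 0.019833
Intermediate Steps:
k(v) = -63 + v
b = 36 (b = 6² = 36)
l(j, n) = 36
L = 4*√13 (L = √(16² + (-63 + 15)) = √(256 - 48) = √208 = 4*√13 ≈ 14.422)
1/(L + l(-66, 23)) = 1/(4*√13 + 36) = 1/(36 + 4*√13)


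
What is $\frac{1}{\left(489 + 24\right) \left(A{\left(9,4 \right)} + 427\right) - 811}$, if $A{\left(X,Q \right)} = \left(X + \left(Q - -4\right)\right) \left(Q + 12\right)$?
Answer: $\frac{1}{357776} \approx 2.795 \cdot 10^{-6}$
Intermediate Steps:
$A{\left(X,Q \right)} = \left(12 + Q\right) \left(4 + Q + X\right)$ ($A{\left(X,Q \right)} = \left(X + \left(Q + 4\right)\right) \left(12 + Q\right) = \left(X + \left(4 + Q\right)\right) \left(12 + Q\right) = \left(4 + Q + X\right) \left(12 + Q\right) = \left(12 + Q\right) \left(4 + Q + X\right)$)
$\frac{1}{\left(489 + 24\right) \left(A{\left(9,4 \right)} + 427\right) - 811} = \frac{1}{\left(489 + 24\right) \left(\left(48 + 4^{2} + 12 \cdot 9 + 16 \cdot 4 + 4 \cdot 9\right) + 427\right) - 811} = \frac{1}{513 \left(\left(48 + 16 + 108 + 64 + 36\right) + 427\right) - 811} = \frac{1}{513 \left(272 + 427\right) - 811} = \frac{1}{513 \cdot 699 - 811} = \frac{1}{358587 - 811} = \frac{1}{357776}$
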